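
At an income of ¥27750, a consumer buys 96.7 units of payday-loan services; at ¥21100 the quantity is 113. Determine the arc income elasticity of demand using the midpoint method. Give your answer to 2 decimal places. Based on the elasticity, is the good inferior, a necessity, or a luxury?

-0.57 (inferior good)

ΔQ = 113 − 96.7 = 16.3; midpoint Q̄ = (96.7 + 113)/2 = 104.85.
ΔI = 21100 − 27750 = -6650; midpoint Ī = (27750 + 21100)/2 = 24425.
η = (ΔQ/Q̄) ÷ (ΔI/Ī) = (16.3/104.85) ÷ (-6650/24425) = -0.57.
η < 0 ⇒ inferior good.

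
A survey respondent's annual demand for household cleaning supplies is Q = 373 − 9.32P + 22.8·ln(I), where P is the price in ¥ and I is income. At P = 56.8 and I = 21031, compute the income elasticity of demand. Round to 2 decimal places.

0.32

At P = 56.8, I = 21031: Q = 70.570.
Holding P constant, ∂Q/∂I = 22.8/I = 0.00108411.
η_I = (∂Q/∂I)·(I/Q) = 0.00108411 × (21031/70.570) = 0.32.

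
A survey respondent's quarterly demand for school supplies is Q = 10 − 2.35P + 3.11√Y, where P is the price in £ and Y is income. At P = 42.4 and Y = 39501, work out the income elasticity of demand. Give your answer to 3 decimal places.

At P = 42.4, Y = 39501: Q = 528.468.
Holding P constant, ∂Q/∂Y = 3.11/(2√Y) = 0.00782396.
η_Y = (∂Q/∂Y)·(Y/Q) = 0.00782396 × (39501/528.468) = 0.585.

0.585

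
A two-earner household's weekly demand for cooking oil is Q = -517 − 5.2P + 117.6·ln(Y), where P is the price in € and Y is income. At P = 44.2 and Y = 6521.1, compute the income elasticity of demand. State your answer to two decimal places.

At P = 44.2, Y = 6521.1: Q = 286.017.
Holding P constant, ∂Q/∂Y = 117.6/Y = 0.0180338.
η_Y = (∂Q/∂Y)·(Y/Q) = 0.0180338 × (6521.1/286.017) = 0.41.

0.41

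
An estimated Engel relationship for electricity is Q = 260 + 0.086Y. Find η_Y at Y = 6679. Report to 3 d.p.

At Y = 6679: Q = 834.394.
dQ/dY = 0.086.
η = (dQ/dY)·(Y/Q) = 0.086 × (6679/834.394) = 0.688.

0.688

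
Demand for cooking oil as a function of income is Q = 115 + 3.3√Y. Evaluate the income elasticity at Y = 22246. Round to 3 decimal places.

At Y = 22246: Q = 607.198.
dQ/dY = 3.3/(2√Y) = 0.0110626 at this income.
η = (dQ/dY)·(Y/Q) = 0.0110626 × (22246/607.198) = 0.405.

0.405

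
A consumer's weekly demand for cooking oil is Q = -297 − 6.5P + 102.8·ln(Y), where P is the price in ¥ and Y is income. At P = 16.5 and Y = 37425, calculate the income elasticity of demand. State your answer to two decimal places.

0.15

At P = 16.5, Y = 37425: Q = 678.244.
Holding P constant, ∂Q/∂Y = 102.8/Y = 0.00274683.
η_Y = (∂Q/∂Y)·(Y/Q) = 0.00274683 × (37425/678.244) = 0.15.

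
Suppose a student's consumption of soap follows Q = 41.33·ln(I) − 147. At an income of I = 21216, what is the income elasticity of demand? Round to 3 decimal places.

At I = 21216: Q = 264.751.
dQ/dI = 41.33/I = 0.00194806 at this income.
η = (dQ/dI)·(I/Q) = 0.00194806 × (21216/264.751) = 0.156.

0.156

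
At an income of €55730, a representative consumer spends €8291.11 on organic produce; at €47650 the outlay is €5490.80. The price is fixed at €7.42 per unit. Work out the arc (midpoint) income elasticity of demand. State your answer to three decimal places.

With a constant price, Q₁ = 8291.11/7.42 = 1117.400 and Q₂ = 5490.80/7.42 = 740.000 (equivalently, work directly with expenditure since P cancels).
Midpoint %ΔQ = (5490.80 − 8291.11)/6890.96 = -0.40637; midpoint %ΔI = (47650 − 55730)/51690 = -0.15632.
η = -0.40637 / -0.15632 = 2.600.

2.600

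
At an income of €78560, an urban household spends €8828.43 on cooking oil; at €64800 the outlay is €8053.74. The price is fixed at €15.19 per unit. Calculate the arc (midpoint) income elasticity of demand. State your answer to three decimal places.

0.478

With a constant price, Q₁ = 8828.43/15.19 = 581.200 and Q₂ = 8053.74/15.19 = 530.200 (equivalently, work directly with expenditure since P cancels).
Midpoint %ΔQ = (8053.74 − 8828.43)/8441.08 = -0.09178; midpoint %ΔI = (64800 − 78560)/71680 = -0.19196.
η = -0.09178 / -0.19196 = 0.478.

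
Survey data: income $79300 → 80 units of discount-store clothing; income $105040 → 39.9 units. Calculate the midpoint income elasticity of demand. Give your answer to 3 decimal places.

-2.395

ΔQ = 39.9 − 80 = -40.1; midpoint Q̄ = (80 + 39.9)/2 = 59.95.
ΔI = 105040 − 79300 = 25740; midpoint Ī = (79300 + 105040)/2 = 92170.
η = (ΔQ/Q̄) ÷ (ΔI/Ī) = (-40.1/59.95) ÷ (25740/92170) = -2.395.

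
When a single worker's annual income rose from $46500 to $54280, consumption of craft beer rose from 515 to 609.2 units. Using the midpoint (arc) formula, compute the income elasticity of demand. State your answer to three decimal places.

ΔQ = 609.2 − 515 = 94.2; midpoint Q̄ = (515 + 609.2)/2 = 562.1.
ΔI = 54280 − 46500 = 7780; midpoint Ī = (46500 + 54280)/2 = 50390.
η = (ΔQ/Q̄) ÷ (ΔI/Ī) = (94.2/562.1) ÷ (7780/50390) = 1.085.

1.085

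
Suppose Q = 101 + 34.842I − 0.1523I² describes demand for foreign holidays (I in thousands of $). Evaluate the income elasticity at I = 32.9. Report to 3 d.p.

0.754

At I = 32.9: Q = 1082.4508.
dQ/dI = 34.842 − 0.3046I = 24.82066.
η = (dQ/dI)·(I/Q) = 24.82066 × (32.9/1082.4508) = 0.754.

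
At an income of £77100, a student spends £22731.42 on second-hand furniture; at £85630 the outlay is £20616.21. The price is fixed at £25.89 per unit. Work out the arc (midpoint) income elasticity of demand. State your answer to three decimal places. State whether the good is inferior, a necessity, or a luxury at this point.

-0.931 (inferior good)

With a constant price, Q₁ = 22731.42/25.89 = 878.000 and Q₂ = 20616.21/25.89 = 796.300 (equivalently, work directly with expenditure since P cancels).
Midpoint %ΔQ = (20616.21 − 22731.42)/21673.82 = -0.09759; midpoint %ΔI = (85630 − 77100)/81365 = 0.10484.
η = -0.09759 / 0.10484 = -0.931.
η < 0 ⇒ inferior good.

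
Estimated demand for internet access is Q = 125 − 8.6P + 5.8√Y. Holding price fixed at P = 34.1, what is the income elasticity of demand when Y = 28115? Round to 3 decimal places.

At P = 34.1, Y = 28115: Q = 804.257.
Holding P constant, ∂Q/∂Y = 5.8/(2√Y) = 0.0172953.
η_Y = (∂Q/∂Y)·(Y/Q) = 0.0172953 × (28115/804.257) = 0.605.

0.605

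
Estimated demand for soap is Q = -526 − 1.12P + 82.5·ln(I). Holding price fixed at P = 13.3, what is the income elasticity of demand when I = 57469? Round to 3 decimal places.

At P = 13.3, I = 57469: Q = 363.222.
Holding P constant, ∂Q/∂I = 82.5/I = 0.00143556.
η_I = (∂Q/∂I)·(I/Q) = 0.00143556 × (57469/363.222) = 0.227.

0.227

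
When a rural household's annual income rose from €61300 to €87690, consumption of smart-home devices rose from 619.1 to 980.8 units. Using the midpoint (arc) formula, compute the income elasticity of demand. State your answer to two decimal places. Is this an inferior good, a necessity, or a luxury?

ΔQ = 980.8 − 619.1 = 361.7; midpoint Q̄ = (619.1 + 980.8)/2 = 799.95.
ΔI = 87690 − 61300 = 26390; midpoint Ī = (61300 + 87690)/2 = 74495.
η = (ΔQ/Q̄) ÷ (ΔI/Ī) = (361.7/799.95) ÷ (26390/74495) = 1.28.
η > 1 ⇒ luxury.

1.28 (luxury)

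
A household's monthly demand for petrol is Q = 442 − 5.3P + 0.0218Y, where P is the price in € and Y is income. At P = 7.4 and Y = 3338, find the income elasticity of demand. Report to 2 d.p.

0.15

At P = 7.4, Y = 3338: Q = 475.548.
Holding P constant, ∂Q/∂Y = 0.0218.
η_Y = (∂Q/∂Y)·(Y/Q) = 0.0218 × (3338/475.548) = 0.15.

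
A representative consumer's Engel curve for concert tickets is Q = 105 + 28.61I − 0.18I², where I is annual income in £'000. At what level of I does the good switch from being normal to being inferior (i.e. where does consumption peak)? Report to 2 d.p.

dQ/dI = 28.61 − 0.36I.
The good is inferior where dQ/dI < 0. Setting dQ/dI = 0 gives I = 28.61 / 0.36 = 79.47.

79.47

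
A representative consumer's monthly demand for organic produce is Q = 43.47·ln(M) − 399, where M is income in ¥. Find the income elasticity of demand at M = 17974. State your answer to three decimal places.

1.618

At M = 17974: Q = 26.862.
dQ/dM = 43.47/M = 0.00241849 at this income.
η = (dQ/dM)·(M/Q) = 0.00241849 × (17974/26.862) = 1.618.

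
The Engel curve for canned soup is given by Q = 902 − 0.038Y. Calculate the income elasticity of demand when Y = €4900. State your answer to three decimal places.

At Y = 4900: Q = 715.800.
dQ/dY = −0.038.
η = (dQ/dY)·(Y/Q) = -0.038 × (4900/715.800) = -0.260.

-0.260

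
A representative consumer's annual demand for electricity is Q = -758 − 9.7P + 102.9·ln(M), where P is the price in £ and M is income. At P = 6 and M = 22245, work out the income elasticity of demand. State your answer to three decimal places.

0.481

At P = 6, M = 22245: Q = 213.816.
Holding P constant, ∂Q/∂M = 102.9/M = 0.00462576.
η_M = (∂Q/∂M)·(M/Q) = 0.00462576 × (22245/213.816) = 0.481.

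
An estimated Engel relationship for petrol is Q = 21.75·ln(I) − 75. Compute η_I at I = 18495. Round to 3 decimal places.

At I = 18495: Q = 138.699.
dQ/dI = 21.75/I = 0.00117599 at this income.
η = (dQ/dI)·(I/Q) = 0.00117599 × (18495/138.699) = 0.157.

0.157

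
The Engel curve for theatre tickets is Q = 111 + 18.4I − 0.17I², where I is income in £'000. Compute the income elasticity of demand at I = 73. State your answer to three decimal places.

-0.855

At I = 73: Q = 548.2700.
dQ/dI = 18.4 − 0.34I = -6.42000.
η = (dQ/dI)·(I/Q) = -6.42000 × (73/548.2700) = -0.855.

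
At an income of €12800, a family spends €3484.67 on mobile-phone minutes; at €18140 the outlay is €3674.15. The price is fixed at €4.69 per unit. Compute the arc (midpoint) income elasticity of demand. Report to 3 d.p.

With a constant price, Q₁ = 3484.67/4.69 = 743.000 and Q₂ = 3674.15/4.69 = 783.401 (equivalently, work directly with expenditure since P cancels).
Midpoint %ΔQ = (3674.15 − 3484.67)/3579.41 = 0.05294; midpoint %ΔI = (18140 − 12800)/15470 = 0.34518.
η = 0.05294 / 0.34518 = 0.153.

0.153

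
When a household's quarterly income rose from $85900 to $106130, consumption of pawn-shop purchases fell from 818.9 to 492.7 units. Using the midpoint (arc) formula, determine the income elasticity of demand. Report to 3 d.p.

ΔQ = 492.7 − 818.9 = -326.2; midpoint Q̄ = (818.9 + 492.7)/2 = 655.8.
ΔI = 106130 − 85900 = 20230; midpoint Ī = (85900 + 106130)/2 = 96015.
η = (ΔQ/Q̄) ÷ (ΔI/Ī) = (-326.2/655.8) ÷ (20230/96015) = -2.361.

-2.361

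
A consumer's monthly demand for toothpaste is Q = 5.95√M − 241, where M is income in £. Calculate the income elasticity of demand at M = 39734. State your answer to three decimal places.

At M = 39734: Q = 945.037.
dQ/dM = 5.95/(2√M) = 0.0149247 at this income.
η = (dQ/dM)·(M/Q) = 0.0149247 × (39734/945.037) = 0.628.

0.628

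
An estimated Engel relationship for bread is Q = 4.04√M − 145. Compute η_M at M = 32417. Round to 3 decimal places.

0.624

At M = 32417: Q = 582.391.
dQ/dM = 4.04/(2√M) = 0.0112193 at this income.
η = (dQ/dM)·(M/Q) = 0.0112193 × (32417/582.391) = 0.624.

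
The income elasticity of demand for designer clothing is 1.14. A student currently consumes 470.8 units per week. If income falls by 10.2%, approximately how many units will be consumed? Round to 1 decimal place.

%ΔQ ≈ η × %ΔI = 1.14 × (-10.2%) = -11.628%.
New Q ≈ 470.8 × (1 − 0.11628) = 416.1.

416.1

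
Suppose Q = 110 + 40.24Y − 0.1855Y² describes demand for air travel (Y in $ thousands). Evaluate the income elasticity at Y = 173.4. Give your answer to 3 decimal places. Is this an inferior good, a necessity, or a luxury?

-2.766 (inferior good)

At Y = 173.4: Q = 1510.0836.
dQ/dY = 40.24 − 0.371Y = -24.09140.
η = (dQ/dY)·(Y/Q) = -24.09140 × (173.4/1510.0836) = -2.766.
η < 0 ⇒ inferior good.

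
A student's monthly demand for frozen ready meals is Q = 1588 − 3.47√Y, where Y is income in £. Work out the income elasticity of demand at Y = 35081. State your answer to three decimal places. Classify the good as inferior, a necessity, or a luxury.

At Y = 35081: Q = 938.072.
dQ/dY = -3.47/(2√Y) = -0.00926325 at this income.
η = (dQ/dY)·(Y/Q) = -0.00926325 × (35081/938.072) = -0.346.
Since η < 0, the good is an inferior good.

-0.346 (inferior good)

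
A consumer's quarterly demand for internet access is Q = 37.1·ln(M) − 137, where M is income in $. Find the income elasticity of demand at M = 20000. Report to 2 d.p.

0.16

At M = 20000: Q = 230.419.
dQ/dM = 37.1/M = 0.001855 at this income.
η = (dQ/dM)·(M/Q) = 0.001855 × (20000/230.419) = 0.16.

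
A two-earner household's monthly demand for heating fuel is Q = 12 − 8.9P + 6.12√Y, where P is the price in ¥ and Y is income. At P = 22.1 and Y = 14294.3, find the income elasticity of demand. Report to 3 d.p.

0.669

At P = 22.1, Y = 14294.3: Q = 547.010.
Holding P constant, ∂Q/∂Y = 6.12/(2√Y) = 0.0255941.
η_Y = (∂Q/∂Y)·(Y/Q) = 0.0255941 × (14294.3/547.010) = 0.669.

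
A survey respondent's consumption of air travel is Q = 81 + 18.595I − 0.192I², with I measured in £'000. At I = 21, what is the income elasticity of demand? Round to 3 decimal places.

0.572

At I = 21: Q = 386.8230.
dQ/dI = 18.595 − 0.384I = 10.53100.
η = (dQ/dI)·(I/Q) = 10.53100 × (21/386.8230) = 0.572.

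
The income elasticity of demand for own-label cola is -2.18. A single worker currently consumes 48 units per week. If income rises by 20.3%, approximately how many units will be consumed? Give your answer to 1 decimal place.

%ΔQ ≈ η × %ΔI = -2.18 × 20.3% = -44.254%.
New Q ≈ 48 × (1 − 0.44254) = 26.8.

26.8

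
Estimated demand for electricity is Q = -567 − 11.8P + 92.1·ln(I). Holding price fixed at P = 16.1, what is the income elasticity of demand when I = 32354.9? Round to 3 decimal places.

0.462

At P = 16.1, I = 32354.9: Q = 199.434.
Holding P constant, ∂Q/∂I = 92.1/I = 0.00284655.
η_I = (∂Q/∂I)·(I/Q) = 0.00284655 × (32354.9/199.434) = 0.462.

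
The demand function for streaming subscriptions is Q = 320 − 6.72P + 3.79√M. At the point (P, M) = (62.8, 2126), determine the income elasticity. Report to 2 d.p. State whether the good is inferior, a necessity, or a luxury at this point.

At P = 62.8, M = 2126: Q = 72.735.
Holding P constant, ∂Q/∂M = 3.79/(2√M) = 0.0410987.
η_M = (∂Q/∂M)·(M/Q) = 0.0410987 × (2126/72.735) = 1.20.
Since η > 1, this is a luxury.

1.20 (luxury)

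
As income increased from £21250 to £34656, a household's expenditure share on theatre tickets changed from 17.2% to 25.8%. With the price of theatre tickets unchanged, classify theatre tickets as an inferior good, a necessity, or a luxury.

luxury

The budget share rises as income rises, so η > 1.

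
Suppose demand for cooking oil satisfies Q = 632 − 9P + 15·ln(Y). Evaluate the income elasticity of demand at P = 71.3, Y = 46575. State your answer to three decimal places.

At P = 71.3, Y = 46575: Q = 151.532.
Holding P constant, ∂Q/∂Y = 15/Y = 0.000322061.
η_Y = (∂Q/∂Y)·(Y/Q) = 0.000322061 × (46575/151.532) = 0.099.

0.099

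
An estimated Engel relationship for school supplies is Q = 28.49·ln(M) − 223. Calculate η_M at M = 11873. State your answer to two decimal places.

0.64

At M = 11873: Q = 44.294.
dQ/dM = 28.49/M = 0.00239956 at this income.
η = (dQ/dM)·(M/Q) = 0.00239956 × (11873/44.294) = 0.64.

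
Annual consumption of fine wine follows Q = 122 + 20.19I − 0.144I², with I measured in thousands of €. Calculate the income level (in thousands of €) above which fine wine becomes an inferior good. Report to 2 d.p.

70.10

dQ/dI = 20.19 − 0.288I.
The good is inferior where dQ/dI < 0. Setting dQ/dI = 0 gives I = 20.19 / 0.288 = 70.10.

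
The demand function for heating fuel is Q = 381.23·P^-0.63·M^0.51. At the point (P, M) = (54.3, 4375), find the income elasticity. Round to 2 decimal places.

For a multiplicative demand Q = A·P^α·M^β, the income elasticity is β everywhere.
Here β = 0.51, so η = 0.51.

0.51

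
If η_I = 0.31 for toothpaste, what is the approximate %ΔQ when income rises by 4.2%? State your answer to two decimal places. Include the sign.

%ΔQ ≈ η × %ΔI = 0.31 × 4.2% = 1.30%.

1.30%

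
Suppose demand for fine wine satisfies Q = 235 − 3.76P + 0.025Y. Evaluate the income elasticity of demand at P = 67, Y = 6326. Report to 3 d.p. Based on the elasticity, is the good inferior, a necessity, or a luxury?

At P = 67, Y = 6326: Q = 141.230.
Holding P constant, ∂Q/∂Y = 0.025.
η_Y = (∂Q/∂Y)·(Y/Q) = 0.025 × (6326/141.230) = 1.120.
Since η > 1, this is a luxury.

1.120 (luxury)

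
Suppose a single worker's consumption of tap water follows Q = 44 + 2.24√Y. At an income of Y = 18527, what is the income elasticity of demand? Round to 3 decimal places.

At Y = 18527: Q = 348.895.
dQ/dY = 2.24/(2√Y) = 0.0082284 at this income.
η = (dQ/dY)·(Y/Q) = 0.0082284 × (18527/348.895) = 0.437.

0.437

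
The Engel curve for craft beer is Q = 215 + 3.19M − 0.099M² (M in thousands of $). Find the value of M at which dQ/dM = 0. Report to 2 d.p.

16.11

dQ/dM = 3.19 − 0.198M.
The good is inferior where dQ/dM < 0. Setting dQ/dM = 0 gives M = 3.19 / 0.198 = 16.11.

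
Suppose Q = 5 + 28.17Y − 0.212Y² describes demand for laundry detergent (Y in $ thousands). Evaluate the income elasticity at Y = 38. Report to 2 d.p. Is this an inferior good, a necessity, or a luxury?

0.60 (necessity)

At Y = 38: Q = 769.3320.
dQ/dY = 28.17 − 0.424Y = 12.05800.
η = (dQ/dY)·(Y/Q) = 12.05800 × (38/769.3320) = 0.60.
0 < η < 1 ⇒ necessity.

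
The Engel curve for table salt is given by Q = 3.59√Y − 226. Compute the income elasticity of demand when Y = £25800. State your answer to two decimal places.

At Y = 25800: Q = 350.639.
dQ/dY = 3.59/(2√Y) = 0.0111752 at this income.
η = (dQ/dY)·(Y/Q) = 0.0111752 × (25800/350.639) = 0.82.

0.82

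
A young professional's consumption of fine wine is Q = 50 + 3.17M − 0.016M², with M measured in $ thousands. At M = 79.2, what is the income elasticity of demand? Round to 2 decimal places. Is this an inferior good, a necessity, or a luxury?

0.25 (necessity)

At M = 79.2: Q = 200.7018.
dQ/dM = 3.17 − 0.032M = 0.63560.
η = (dQ/dM)·(M/Q) = 0.63560 × (79.2/200.7018) = 0.25.
0 < η < 1 ⇒ necessity.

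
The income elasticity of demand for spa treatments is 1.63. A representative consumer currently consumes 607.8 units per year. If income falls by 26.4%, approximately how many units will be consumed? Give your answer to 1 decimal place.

%ΔQ ≈ η × %ΔI = 1.63 × (-26.4%) = -43.032%.
New Q ≈ 607.8 × (1 − 0.43032) = 346.3.

346.3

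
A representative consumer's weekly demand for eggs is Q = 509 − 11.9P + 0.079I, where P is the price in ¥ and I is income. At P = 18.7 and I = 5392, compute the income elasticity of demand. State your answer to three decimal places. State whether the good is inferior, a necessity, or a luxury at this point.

0.598 (necessity)

At P = 18.7, I = 5392: Q = 712.438.
Holding P constant, ∂Q/∂I = 0.079.
η_I = (∂Q/∂I)·(I/Q) = 0.079 × (5392/712.438) = 0.598.
Since 0 < η < 1, this is a necessity.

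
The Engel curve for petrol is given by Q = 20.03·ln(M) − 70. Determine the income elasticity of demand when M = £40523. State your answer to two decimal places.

0.14

At M = 40523: Q = 142.511.
dQ/dM = 20.03/M = 0.000494287 at this income.
η = (dQ/dM)·(M/Q) = 0.000494287 × (40523/142.511) = 0.14.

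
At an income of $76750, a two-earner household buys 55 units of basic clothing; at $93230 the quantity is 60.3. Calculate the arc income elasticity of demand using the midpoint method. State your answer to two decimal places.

ΔQ = 60.3 − 55 = 5.3; midpoint Q̄ = (55 + 60.3)/2 = 57.65.
ΔI = 93230 − 76750 = 16480; midpoint Ī = (76750 + 93230)/2 = 84990.
η = (ΔQ/Q̄) ÷ (ΔI/Ī) = (5.3/57.65) ÷ (16480/84990) = 0.47.

0.47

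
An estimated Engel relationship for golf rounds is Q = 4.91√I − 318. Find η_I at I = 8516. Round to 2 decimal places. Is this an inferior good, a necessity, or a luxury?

1.68 (luxury)

At I = 8516: Q = 135.105.
dQ/dI = 4.91/(2√I) = 0.0266032 at this income.
η = (dQ/dI)·(I/Q) = 0.0266032 × (8516/135.105) = 1.68.
Since η > 1, the good is a luxury.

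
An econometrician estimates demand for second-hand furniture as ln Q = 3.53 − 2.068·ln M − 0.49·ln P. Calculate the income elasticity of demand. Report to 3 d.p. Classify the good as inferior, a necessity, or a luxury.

-2.068 (inferior good)

In a log-linear demand, the coefficient on ln M is the income elasticity.
So η = -2.068.
η < 0 ⇒ inferior good.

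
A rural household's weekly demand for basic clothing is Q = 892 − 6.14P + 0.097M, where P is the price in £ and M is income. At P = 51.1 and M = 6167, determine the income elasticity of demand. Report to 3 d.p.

At P = 51.1, M = 6167: Q = 1176.445.
Holding P constant, ∂Q/∂M = 0.097.
η_M = (∂Q/∂M)·(M/Q) = 0.097 × (6167/1176.445) = 0.508.

0.508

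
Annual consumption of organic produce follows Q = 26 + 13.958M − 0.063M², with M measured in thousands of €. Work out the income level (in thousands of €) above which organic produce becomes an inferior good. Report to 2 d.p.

dQ/dM = 13.958 − 0.126M.
The good is inferior where dQ/dM < 0. Setting dQ/dM = 0 gives M = 13.958 / 0.126 = 110.78.

110.78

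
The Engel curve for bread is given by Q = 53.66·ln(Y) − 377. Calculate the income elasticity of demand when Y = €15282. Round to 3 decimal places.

At Y = 15282: Q = 139.984.
dQ/dY = 53.66/Y = 0.00351132 at this income.
η = (dQ/dY)·(Y/Q) = 0.00351132 × (15282/139.984) = 0.383.

0.383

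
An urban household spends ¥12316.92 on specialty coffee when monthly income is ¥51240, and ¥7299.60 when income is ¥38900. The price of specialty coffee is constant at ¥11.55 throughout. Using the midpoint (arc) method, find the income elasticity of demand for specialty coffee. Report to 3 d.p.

1.868

With a constant price, Q₁ = 12316.92/11.55 = 1066.400 and Q₂ = 7299.60/11.55 = 632.000 (equivalently, work directly with expenditure since P cancels).
Midpoint %ΔQ = (7299.60 − 12316.92)/9808.26 = -0.51154; midpoint %ΔI = (38900 − 51240)/45070 = -0.27380.
η = -0.51154 / -0.27380 = 1.868.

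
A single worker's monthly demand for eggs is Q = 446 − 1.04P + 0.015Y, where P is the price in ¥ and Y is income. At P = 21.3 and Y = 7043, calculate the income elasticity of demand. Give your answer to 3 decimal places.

0.200

At P = 21.3, Y = 7043: Q = 529.493.
Holding P constant, ∂Q/∂Y = 0.015.
η_Y = (∂Q/∂Y)·(Y/Q) = 0.015 × (7043/529.493) = 0.200.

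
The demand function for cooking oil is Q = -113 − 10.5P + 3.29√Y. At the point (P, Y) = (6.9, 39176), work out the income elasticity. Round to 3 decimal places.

At P = 6.9, Y = 39176: Q = 465.737.
Holding P constant, ∂Q/∂Y = 3.29/(2√Y) = 0.00831105.
η_Y = (∂Q/∂Y)·(Y/Q) = 0.00831105 × (39176/465.737) = 0.699.

0.699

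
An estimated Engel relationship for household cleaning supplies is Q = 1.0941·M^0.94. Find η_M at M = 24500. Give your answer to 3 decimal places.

0.940

For Q = A·M^β the income elasticity is constant and equal to β.
Here β = 0.94, so η = 0.940.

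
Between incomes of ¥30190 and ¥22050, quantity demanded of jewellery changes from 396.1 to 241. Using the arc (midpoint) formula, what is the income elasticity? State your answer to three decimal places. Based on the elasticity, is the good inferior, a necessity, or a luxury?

ΔQ = 241 − 396.1 = -155.1; midpoint Q̄ = (396.1 + 241)/2 = 318.55.
ΔI = 22050 − 30190 = -8140; midpoint Ī = (30190 + 22050)/2 = 26120.
η = (ΔQ/Q̄) ÷ (ΔI/Ī) = (-155.1/318.55) ÷ (-8140/26120) = 1.562.
η > 1 ⇒ luxury.

1.562 (luxury)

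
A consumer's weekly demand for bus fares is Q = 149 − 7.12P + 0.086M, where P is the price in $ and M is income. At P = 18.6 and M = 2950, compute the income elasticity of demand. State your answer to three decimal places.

At P = 18.6, M = 2950: Q = 270.268.
Holding P constant, ∂Q/∂M = 0.086.
η_M = (∂Q/∂M)·(M/Q) = 0.086 × (2950/270.268) = 0.939.

0.939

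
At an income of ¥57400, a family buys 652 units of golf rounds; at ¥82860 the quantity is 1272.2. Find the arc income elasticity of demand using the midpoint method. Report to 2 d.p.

1.78

ΔQ = 1272.2 − 652 = 620.2; midpoint Q̄ = (652 + 1272.2)/2 = 962.1.
ΔI = 82860 − 57400 = 25460; midpoint Ī = (57400 + 82860)/2 = 70130.
η = (ΔQ/Q̄) ÷ (ΔI/Ī) = (620.2/962.1) ÷ (25460/70130) = 1.78.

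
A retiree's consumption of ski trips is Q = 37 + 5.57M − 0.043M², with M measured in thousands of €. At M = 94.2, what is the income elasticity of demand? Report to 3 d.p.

At M = 94.2: Q = 180.1275.
dQ/dM = 5.57 − 0.086M = -2.53120.
η = (dQ/dM)·(M/Q) = -2.53120 × (94.2/180.1275) = -1.324.

-1.324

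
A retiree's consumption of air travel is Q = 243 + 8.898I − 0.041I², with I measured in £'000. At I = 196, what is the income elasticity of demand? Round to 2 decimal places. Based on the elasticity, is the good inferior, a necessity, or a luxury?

-3.41 (inferior good)

At I = 196: Q = 411.9520.
dQ/dI = 8.898 − 0.082I = -7.17400.
η = (dQ/dI)·(I/Q) = -7.17400 × (196/411.9520) = -3.41.
η < 0 ⇒ inferior good.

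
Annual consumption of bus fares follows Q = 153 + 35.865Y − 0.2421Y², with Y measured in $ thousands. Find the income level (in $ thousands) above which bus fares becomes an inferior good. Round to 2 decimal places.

dQ/dY = 35.865 − 0.4842Y.
The good is inferior where dQ/dY < 0. Setting dQ/dY = 0 gives Y = 35.865 / 0.4842 = 74.07.

74.07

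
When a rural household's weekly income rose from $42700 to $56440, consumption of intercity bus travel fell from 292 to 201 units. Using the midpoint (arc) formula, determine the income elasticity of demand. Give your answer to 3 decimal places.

-1.332

ΔQ = 201 − 292 = -91; midpoint Q̄ = (292 + 201)/2 = 246.5.
ΔI = 56440 − 42700 = 13740; midpoint Ī = (42700 + 56440)/2 = 49570.
η = (ΔQ/Q̄) ÷ (ΔI/Ī) = (-91/246.5) ÷ (13740/49570) = -1.332.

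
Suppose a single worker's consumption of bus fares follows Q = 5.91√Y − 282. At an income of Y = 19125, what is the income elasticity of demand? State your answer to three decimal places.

0.763

At Y = 19125: Q = 535.313.
dQ/dY = 5.91/(2√Y) = 0.0213677 at this income.
η = (dQ/dY)·(Y/Q) = 0.0213677 × (19125/535.313) = 0.763.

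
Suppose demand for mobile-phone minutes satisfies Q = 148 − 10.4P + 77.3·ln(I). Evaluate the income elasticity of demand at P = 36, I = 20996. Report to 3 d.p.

At P = 36, I = 20996: Q = 542.896.
Holding P constant, ∂Q/∂I = 77.3/I = 0.00368165.
η_I = (∂Q/∂I)·(I/Q) = 0.00368165 × (20996/542.896) = 0.142.

0.142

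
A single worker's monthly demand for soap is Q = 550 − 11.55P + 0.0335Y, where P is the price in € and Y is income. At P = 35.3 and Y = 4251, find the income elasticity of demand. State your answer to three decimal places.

0.500

At P = 35.3, Y = 4251: Q = 284.694.
Holding P constant, ∂Q/∂Y = 0.0335.
η_Y = (∂Q/∂Y)·(Y/Q) = 0.0335 × (4251/284.694) = 0.500.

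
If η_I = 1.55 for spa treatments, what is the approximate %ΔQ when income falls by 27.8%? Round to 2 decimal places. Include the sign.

%ΔQ ≈ η × %ΔI = 1.55 × (-27.8%) = -43.09%.

-43.09%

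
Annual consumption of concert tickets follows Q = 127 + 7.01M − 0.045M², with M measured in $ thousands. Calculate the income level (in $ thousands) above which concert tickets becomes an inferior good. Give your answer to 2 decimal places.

77.89

dQ/dM = 7.01 − 0.09M.
The good is inferior where dQ/dM < 0. Setting dQ/dM = 0 gives M = 7.01 / 0.09 = 77.89.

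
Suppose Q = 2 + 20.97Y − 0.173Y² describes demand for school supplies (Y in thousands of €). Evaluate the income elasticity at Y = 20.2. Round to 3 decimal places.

0.796

At Y = 20.2: Q = 355.0031.
dQ/dY = 20.97 − 0.346Y = 13.98080.
η = (dQ/dY)·(Y/Q) = 13.98080 × (20.2/355.0031) = 0.796.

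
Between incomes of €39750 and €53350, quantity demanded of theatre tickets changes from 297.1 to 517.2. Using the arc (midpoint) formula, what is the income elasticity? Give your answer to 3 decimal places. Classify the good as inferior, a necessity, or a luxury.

1.850 (luxury)

ΔQ = 517.2 − 297.1 = 220.1; midpoint Q̄ = (297.1 + 517.2)/2 = 407.15.
ΔI = 53350 − 39750 = 13600; midpoint Ī = (39750 + 53350)/2 = 46550.
η = (ΔQ/Q̄) ÷ (ΔI/Ī) = (220.1/407.15) ÷ (13600/46550) = 1.850.
η > 1 ⇒ luxury.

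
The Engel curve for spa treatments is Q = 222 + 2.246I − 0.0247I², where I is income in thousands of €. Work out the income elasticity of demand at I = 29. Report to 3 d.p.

0.089

At I = 29: Q = 266.3613.
dQ/dI = 2.246 − 0.0494I = 0.81340.
η = (dQ/dI)·(I/Q) = 0.81340 × (29/266.3613) = 0.089.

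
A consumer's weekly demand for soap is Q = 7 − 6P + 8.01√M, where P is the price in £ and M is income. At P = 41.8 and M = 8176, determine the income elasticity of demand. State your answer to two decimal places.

At P = 41.8, M = 8176: Q = 480.474.
Holding P constant, ∂Q/∂M = 8.01/(2√M) = 0.0442927.
η_M = (∂Q/∂M)·(M/Q) = 0.0442927 × (8176/480.474) = 0.75.

0.75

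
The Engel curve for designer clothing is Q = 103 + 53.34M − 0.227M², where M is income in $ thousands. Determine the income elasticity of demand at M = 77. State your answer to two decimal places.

At M = 77: Q = 2864.2970.
dQ/dM = 53.34 − 0.454M = 18.38200.
η = (dQ/dM)·(M/Q) = 18.38200 × (77/2864.2970) = 0.49.

0.49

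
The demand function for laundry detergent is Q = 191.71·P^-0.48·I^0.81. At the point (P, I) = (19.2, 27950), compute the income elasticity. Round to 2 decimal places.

For a multiplicative demand Q = A·P^α·I^β, the income elasticity is β everywhere.
Here β = 0.81, so η = 0.81.

0.81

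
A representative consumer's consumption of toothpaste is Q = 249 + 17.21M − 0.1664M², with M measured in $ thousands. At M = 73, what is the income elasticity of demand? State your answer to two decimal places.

At M = 73: Q = 618.5844.
dQ/dM = 17.21 − 0.3328M = -7.08440.
η = (dQ/dM)·(M/Q) = -7.08440 × (73/618.5844) = -0.84.

-0.84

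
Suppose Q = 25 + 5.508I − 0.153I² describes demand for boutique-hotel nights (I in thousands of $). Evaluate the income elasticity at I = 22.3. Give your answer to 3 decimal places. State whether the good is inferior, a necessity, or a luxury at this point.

-0.409 (inferior good)

At I = 22.3: Q = 71.7430.
dQ/dI = 5.508 − 0.306I = -1.31580.
η = (dQ/dI)·(I/Q) = -1.31580 × (22.3/71.7430) = -0.409.
η < 0 ⇒ inferior good.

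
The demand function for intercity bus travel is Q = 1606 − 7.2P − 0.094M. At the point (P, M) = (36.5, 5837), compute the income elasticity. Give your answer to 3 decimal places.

At P = 36.5, M = 5837: Q = 794.522.
Holding P constant, ∂Q/∂M = −0.094.
η_M = (∂Q/∂M)·(M/Q) = -0.094 × (5837/794.522) = -0.691.

-0.691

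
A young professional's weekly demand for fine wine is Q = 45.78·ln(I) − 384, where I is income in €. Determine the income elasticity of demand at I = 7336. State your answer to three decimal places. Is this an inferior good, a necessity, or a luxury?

1.951 (luxury)

At I = 7336: Q = 23.467.
dQ/dI = 45.78/I = 0.00624046 at this income.
η = (dQ/dI)·(I/Q) = 0.00624046 × (7336/23.467) = 1.951.
Since η > 1, the good is a luxury.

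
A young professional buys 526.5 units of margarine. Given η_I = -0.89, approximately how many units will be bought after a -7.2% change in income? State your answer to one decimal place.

560.2

%ΔQ ≈ η × %ΔI = -0.89 × (-7.2%) = 6.408%.
New Q ≈ 526.5 × (1 + 0.06408) = 560.2.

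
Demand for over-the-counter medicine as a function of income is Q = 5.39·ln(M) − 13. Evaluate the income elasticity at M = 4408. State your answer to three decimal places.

At M = 4408: Q = 32.228.
dQ/dM = 5.39/M = 0.00122278 at this income.
η = (dQ/dM)·(M/Q) = 0.00122278 × (4408/32.228) = 0.167.

0.167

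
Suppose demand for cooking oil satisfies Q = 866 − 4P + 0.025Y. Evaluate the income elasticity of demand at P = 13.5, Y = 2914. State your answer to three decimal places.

0.082

At P = 13.5, Y = 2914: Q = 884.850.
Holding P constant, ∂Q/∂Y = 0.025.
η_Y = (∂Q/∂Y)·(Y/Q) = 0.025 × (2914/884.850) = 0.082.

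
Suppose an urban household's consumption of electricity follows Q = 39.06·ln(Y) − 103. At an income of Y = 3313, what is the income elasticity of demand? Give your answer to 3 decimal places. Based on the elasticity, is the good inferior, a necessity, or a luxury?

0.183 (necessity)

At Y = 3313: Q = 213.605.
dQ/dY = 39.06/Y = 0.0117899 at this income.
η = (dQ/dY)·(Y/Q) = 0.0117899 × (3313/213.605) = 0.183.
Since 0 < η < 1, the good is a necessity.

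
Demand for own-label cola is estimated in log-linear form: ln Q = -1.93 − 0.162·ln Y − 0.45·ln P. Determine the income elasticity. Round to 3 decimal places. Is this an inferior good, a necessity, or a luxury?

-0.162 (inferior good)

In a log-linear demand, the coefficient on ln Y is the income elasticity.
So η = -0.162.
η < 0 ⇒ inferior good.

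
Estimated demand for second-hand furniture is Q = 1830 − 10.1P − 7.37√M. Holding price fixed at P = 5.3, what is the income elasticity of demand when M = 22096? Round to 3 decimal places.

At P = 5.3, M = 22096: Q = 680.940.
Holding P constant, ∂Q/∂M = -7.37/(2√M) = -0.0247902.
η_M = (∂Q/∂M)·(M/Q) = -0.0247902 × (22096/680.940) = -0.804.

-0.804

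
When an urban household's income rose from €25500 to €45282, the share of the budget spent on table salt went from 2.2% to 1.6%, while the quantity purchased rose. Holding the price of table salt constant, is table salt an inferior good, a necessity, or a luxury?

necessity

Quantity rises but the budget share falls as income rises, so 0 < η < 1.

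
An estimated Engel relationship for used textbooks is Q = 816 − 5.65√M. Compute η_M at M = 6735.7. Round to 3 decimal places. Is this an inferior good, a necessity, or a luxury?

-0.658 (inferior good)

At M = 6735.7: Q = 352.297.
dQ/dM = -5.65/(2√M) = -0.0344213 at this income.
η = (dQ/dM)·(M/Q) = -0.0344213 × (6735.7/352.297) = -0.658.
Since η < 0, the good is an inferior good.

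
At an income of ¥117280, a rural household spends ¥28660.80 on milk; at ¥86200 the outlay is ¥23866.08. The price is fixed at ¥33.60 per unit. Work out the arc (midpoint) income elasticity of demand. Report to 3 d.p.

0.598

With a constant price, Q₁ = 28660.80/33.60 = 853.000 and Q₂ = 23866.08/33.60 = 710.300 (equivalently, work directly with expenditure since P cancels).
Midpoint %ΔQ = (23866.08 − 28660.80)/26263.44 = -0.18256; midpoint %ΔI = (86200 − 117280)/101740 = -0.30548.
η = -0.18256 / -0.30548 = 0.598.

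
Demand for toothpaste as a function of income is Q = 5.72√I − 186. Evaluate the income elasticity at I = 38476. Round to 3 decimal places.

At I = 38476: Q = 935.995.
dQ/dI = 5.72/(2√I) = 0.0145805 at this income.
η = (dQ/dI)·(I/Q) = 0.0145805 × (38476/935.995) = 0.599.

0.599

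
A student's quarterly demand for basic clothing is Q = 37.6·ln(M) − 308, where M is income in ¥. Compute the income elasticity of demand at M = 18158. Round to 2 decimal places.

At M = 18158: Q = 60.738.
dQ/dM = 37.6/M = 0.00207071 at this income.
η = (dQ/dM)·(M/Q) = 0.00207071 × (18158/60.738) = 0.62.

0.62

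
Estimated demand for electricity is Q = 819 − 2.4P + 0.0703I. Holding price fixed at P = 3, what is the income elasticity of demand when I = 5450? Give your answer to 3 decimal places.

At P = 3, I = 5450: Q = 1194.935.
Holding P constant, ∂Q/∂I = 0.0703.
η_I = (∂Q/∂I)·(I/Q) = 0.0703 × (5450/1194.935) = 0.321.

0.321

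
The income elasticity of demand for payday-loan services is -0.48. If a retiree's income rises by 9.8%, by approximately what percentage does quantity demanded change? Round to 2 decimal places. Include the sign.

%ΔQ ≈ η × %ΔI = -0.48 × 9.8% = -4.70%.

-4.70%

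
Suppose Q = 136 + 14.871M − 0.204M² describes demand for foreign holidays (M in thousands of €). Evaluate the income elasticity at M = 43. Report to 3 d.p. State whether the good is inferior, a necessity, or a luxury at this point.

-0.289 (inferior good)

At M = 43: Q = 398.2570.
dQ/dM = 14.871 − 0.408M = -2.67300.
η = (dQ/dM)·(M/Q) = -2.67300 × (43/398.2570) = -0.289.
η < 0 ⇒ inferior good.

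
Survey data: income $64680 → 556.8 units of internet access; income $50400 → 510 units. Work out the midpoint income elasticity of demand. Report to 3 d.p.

0.354

ΔQ = 510 − 556.8 = -46.8; midpoint Q̄ = (556.8 + 510)/2 = 533.4.
ΔI = 50400 − 64680 = -14280; midpoint Ī = (64680 + 50400)/2 = 57540.
η = (ΔQ/Q̄) ÷ (ΔI/Ī) = (-46.8/533.4) ÷ (-14280/57540) = 0.354.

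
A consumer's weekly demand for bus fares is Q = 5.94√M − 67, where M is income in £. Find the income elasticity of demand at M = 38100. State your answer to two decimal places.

0.53

At M = 38100: Q = 1092.442.
dQ/dM = 5.94/(2√M) = 0.0152158 at this income.
η = (dQ/dM)·(M/Q) = 0.0152158 × (38100/1092.442) = 0.53.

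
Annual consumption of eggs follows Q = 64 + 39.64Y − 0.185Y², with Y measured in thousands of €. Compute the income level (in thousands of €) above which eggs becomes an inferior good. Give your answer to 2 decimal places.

107.14

dQ/dY = 39.64 − 0.37Y.
The good is inferior where dQ/dY < 0. Setting dQ/dY = 0 gives Y = 39.64 / 0.37 = 107.14.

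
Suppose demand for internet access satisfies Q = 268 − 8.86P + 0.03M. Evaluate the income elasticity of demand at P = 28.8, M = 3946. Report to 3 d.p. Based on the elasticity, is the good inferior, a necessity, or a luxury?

0.902 (necessity)

At P = 28.8, M = 3946: Q = 131.212.
Holding P constant, ∂Q/∂M = 0.03.
η_M = (∂Q/∂M)·(M/Q) = 0.03 × (3946/131.212) = 0.902.
Since 0 < η < 1, this is a necessity.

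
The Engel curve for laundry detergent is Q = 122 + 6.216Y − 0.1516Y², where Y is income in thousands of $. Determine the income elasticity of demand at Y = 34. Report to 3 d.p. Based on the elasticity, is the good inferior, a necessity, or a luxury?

-0.880 (inferior good)

At Y = 34: Q = 158.0944.
dQ/dY = 6.216 − 0.3032Y = -4.09280.
η = (dQ/dY)·(Y/Q) = -4.09280 × (34/158.0944) = -0.880.
η < 0 ⇒ inferior good.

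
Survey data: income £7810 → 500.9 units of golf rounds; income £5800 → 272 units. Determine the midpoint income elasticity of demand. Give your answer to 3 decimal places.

ΔQ = 272 − 500.9 = -228.9; midpoint Q̄ = (500.9 + 272)/2 = 386.45.
ΔI = 5800 − 7810 = -2010; midpoint Ī = (7810 + 5800)/2 = 6805.
η = (ΔQ/Q̄) ÷ (ΔI/Ī) = (-228.9/386.45) ÷ (-2010/6805) = 2.005.

2.005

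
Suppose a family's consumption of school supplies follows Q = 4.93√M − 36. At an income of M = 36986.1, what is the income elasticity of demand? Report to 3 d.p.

0.520

At M = 36986.1: Q = 912.126.
dQ/dM = 4.93/(2√M) = 0.0128173 at this income.
η = (dQ/dM)·(M/Q) = 0.0128173 × (36986.1/912.126) = 0.520.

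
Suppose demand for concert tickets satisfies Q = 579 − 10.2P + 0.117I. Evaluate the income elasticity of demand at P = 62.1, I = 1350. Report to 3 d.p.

1.526

At P = 62.1, I = 1350: Q = 103.530.
Holding P constant, ∂Q/∂I = 0.117.
η_I = (∂Q/∂I)·(I/Q) = 0.117 × (1350/103.530) = 1.526.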